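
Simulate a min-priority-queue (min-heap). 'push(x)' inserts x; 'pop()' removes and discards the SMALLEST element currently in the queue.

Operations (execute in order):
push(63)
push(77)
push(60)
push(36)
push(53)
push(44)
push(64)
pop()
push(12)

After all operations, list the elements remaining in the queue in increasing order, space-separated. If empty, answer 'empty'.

Answer: 12 44 53 60 63 64 77

Derivation:
push(63): heap contents = [63]
push(77): heap contents = [63, 77]
push(60): heap contents = [60, 63, 77]
push(36): heap contents = [36, 60, 63, 77]
push(53): heap contents = [36, 53, 60, 63, 77]
push(44): heap contents = [36, 44, 53, 60, 63, 77]
push(64): heap contents = [36, 44, 53, 60, 63, 64, 77]
pop() → 36: heap contents = [44, 53, 60, 63, 64, 77]
push(12): heap contents = [12, 44, 53, 60, 63, 64, 77]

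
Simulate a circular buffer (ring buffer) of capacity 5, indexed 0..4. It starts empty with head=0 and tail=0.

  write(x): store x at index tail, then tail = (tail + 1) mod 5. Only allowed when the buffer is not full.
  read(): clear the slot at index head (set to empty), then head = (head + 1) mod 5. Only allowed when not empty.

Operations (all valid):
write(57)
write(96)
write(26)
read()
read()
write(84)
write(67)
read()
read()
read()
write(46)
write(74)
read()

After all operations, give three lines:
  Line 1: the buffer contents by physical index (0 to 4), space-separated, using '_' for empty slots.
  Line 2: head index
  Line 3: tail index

write(57): buf=[57 _ _ _ _], head=0, tail=1, size=1
write(96): buf=[57 96 _ _ _], head=0, tail=2, size=2
write(26): buf=[57 96 26 _ _], head=0, tail=3, size=3
read(): buf=[_ 96 26 _ _], head=1, tail=3, size=2
read(): buf=[_ _ 26 _ _], head=2, tail=3, size=1
write(84): buf=[_ _ 26 84 _], head=2, tail=4, size=2
write(67): buf=[_ _ 26 84 67], head=2, tail=0, size=3
read(): buf=[_ _ _ 84 67], head=3, tail=0, size=2
read(): buf=[_ _ _ _ 67], head=4, tail=0, size=1
read(): buf=[_ _ _ _ _], head=0, tail=0, size=0
write(46): buf=[46 _ _ _ _], head=0, tail=1, size=1
write(74): buf=[46 74 _ _ _], head=0, tail=2, size=2
read(): buf=[_ 74 _ _ _], head=1, tail=2, size=1

Answer: _ 74 _ _ _
1
2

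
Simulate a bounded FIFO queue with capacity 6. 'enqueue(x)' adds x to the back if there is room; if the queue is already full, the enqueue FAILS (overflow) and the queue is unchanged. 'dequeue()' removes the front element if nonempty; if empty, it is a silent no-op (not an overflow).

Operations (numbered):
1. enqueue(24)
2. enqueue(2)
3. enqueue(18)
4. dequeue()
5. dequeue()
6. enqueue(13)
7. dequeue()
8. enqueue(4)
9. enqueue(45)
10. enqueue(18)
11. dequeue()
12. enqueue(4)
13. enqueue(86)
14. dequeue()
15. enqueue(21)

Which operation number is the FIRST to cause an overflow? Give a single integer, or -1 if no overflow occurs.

Answer: -1

Derivation:
1. enqueue(24): size=1
2. enqueue(2): size=2
3. enqueue(18): size=3
4. dequeue(): size=2
5. dequeue(): size=1
6. enqueue(13): size=2
7. dequeue(): size=1
8. enqueue(4): size=2
9. enqueue(45): size=3
10. enqueue(18): size=4
11. dequeue(): size=3
12. enqueue(4): size=4
13. enqueue(86): size=5
14. dequeue(): size=4
15. enqueue(21): size=5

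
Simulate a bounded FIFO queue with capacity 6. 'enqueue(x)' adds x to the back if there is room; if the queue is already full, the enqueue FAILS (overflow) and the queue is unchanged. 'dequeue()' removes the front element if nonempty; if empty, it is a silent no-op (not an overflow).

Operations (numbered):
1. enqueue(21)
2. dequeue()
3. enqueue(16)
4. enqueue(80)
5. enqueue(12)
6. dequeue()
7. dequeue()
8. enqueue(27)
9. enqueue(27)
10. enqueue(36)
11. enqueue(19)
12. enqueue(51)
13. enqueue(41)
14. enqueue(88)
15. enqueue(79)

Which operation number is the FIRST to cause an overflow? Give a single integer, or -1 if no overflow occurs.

Answer: 13

Derivation:
1. enqueue(21): size=1
2. dequeue(): size=0
3. enqueue(16): size=1
4. enqueue(80): size=2
5. enqueue(12): size=3
6. dequeue(): size=2
7. dequeue(): size=1
8. enqueue(27): size=2
9. enqueue(27): size=3
10. enqueue(36): size=4
11. enqueue(19): size=5
12. enqueue(51): size=6
13. enqueue(41): size=6=cap → OVERFLOW (fail)
14. enqueue(88): size=6=cap → OVERFLOW (fail)
15. enqueue(79): size=6=cap → OVERFLOW (fail)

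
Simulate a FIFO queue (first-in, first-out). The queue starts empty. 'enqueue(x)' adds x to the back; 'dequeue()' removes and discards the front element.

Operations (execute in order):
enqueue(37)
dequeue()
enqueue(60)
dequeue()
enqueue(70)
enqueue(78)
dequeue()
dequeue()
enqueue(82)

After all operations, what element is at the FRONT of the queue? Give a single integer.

Answer: 82

Derivation:
enqueue(37): queue = [37]
dequeue(): queue = []
enqueue(60): queue = [60]
dequeue(): queue = []
enqueue(70): queue = [70]
enqueue(78): queue = [70, 78]
dequeue(): queue = [78]
dequeue(): queue = []
enqueue(82): queue = [82]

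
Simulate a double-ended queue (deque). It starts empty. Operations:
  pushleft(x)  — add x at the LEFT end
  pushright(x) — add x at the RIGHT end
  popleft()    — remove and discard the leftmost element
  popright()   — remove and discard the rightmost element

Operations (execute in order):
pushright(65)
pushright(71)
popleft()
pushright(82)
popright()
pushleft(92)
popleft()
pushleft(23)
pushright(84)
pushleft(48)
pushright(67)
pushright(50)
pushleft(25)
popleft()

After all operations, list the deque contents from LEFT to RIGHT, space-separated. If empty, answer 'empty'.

Answer: 48 23 71 84 67 50

Derivation:
pushright(65): [65]
pushright(71): [65, 71]
popleft(): [71]
pushright(82): [71, 82]
popright(): [71]
pushleft(92): [92, 71]
popleft(): [71]
pushleft(23): [23, 71]
pushright(84): [23, 71, 84]
pushleft(48): [48, 23, 71, 84]
pushright(67): [48, 23, 71, 84, 67]
pushright(50): [48, 23, 71, 84, 67, 50]
pushleft(25): [25, 48, 23, 71, 84, 67, 50]
popleft(): [48, 23, 71, 84, 67, 50]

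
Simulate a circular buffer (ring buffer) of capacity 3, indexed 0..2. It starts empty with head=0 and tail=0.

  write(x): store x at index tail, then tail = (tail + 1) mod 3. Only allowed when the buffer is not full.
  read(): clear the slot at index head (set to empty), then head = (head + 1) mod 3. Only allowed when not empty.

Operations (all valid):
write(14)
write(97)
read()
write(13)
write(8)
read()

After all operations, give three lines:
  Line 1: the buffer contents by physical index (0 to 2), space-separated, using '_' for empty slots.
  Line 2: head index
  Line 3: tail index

Answer: 8 _ 13
2
1

Derivation:
write(14): buf=[14 _ _], head=0, tail=1, size=1
write(97): buf=[14 97 _], head=0, tail=2, size=2
read(): buf=[_ 97 _], head=1, tail=2, size=1
write(13): buf=[_ 97 13], head=1, tail=0, size=2
write(8): buf=[8 97 13], head=1, tail=1, size=3
read(): buf=[8 _ 13], head=2, tail=1, size=2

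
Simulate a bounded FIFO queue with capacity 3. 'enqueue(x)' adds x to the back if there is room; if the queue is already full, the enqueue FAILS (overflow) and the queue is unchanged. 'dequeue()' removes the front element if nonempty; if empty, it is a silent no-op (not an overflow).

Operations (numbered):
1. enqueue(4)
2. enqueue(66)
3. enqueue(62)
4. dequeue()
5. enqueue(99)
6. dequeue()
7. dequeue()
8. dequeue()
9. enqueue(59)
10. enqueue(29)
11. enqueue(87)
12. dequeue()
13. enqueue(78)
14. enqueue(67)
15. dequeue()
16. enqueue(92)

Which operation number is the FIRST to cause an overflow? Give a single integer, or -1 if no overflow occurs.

Answer: 14

Derivation:
1. enqueue(4): size=1
2. enqueue(66): size=2
3. enqueue(62): size=3
4. dequeue(): size=2
5. enqueue(99): size=3
6. dequeue(): size=2
7. dequeue(): size=1
8. dequeue(): size=0
9. enqueue(59): size=1
10. enqueue(29): size=2
11. enqueue(87): size=3
12. dequeue(): size=2
13. enqueue(78): size=3
14. enqueue(67): size=3=cap → OVERFLOW (fail)
15. dequeue(): size=2
16. enqueue(92): size=3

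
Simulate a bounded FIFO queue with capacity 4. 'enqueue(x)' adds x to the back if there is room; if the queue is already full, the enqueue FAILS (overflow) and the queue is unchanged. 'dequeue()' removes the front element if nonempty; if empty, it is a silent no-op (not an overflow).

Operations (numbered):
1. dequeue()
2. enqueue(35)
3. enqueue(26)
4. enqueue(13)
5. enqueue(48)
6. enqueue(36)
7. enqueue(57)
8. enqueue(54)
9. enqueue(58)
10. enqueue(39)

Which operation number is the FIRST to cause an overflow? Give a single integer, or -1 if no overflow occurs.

Answer: 6

Derivation:
1. dequeue(): empty, no-op, size=0
2. enqueue(35): size=1
3. enqueue(26): size=2
4. enqueue(13): size=3
5. enqueue(48): size=4
6. enqueue(36): size=4=cap → OVERFLOW (fail)
7. enqueue(57): size=4=cap → OVERFLOW (fail)
8. enqueue(54): size=4=cap → OVERFLOW (fail)
9. enqueue(58): size=4=cap → OVERFLOW (fail)
10. enqueue(39): size=4=cap → OVERFLOW (fail)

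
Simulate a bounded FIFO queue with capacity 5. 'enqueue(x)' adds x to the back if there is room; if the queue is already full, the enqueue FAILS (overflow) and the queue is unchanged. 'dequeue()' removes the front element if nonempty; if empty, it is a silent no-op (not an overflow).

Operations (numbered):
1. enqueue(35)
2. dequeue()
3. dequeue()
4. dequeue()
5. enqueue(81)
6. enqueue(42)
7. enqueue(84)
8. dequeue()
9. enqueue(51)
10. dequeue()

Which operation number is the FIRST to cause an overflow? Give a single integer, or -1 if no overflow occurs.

Answer: -1

Derivation:
1. enqueue(35): size=1
2. dequeue(): size=0
3. dequeue(): empty, no-op, size=0
4. dequeue(): empty, no-op, size=0
5. enqueue(81): size=1
6. enqueue(42): size=2
7. enqueue(84): size=3
8. dequeue(): size=2
9. enqueue(51): size=3
10. dequeue(): size=2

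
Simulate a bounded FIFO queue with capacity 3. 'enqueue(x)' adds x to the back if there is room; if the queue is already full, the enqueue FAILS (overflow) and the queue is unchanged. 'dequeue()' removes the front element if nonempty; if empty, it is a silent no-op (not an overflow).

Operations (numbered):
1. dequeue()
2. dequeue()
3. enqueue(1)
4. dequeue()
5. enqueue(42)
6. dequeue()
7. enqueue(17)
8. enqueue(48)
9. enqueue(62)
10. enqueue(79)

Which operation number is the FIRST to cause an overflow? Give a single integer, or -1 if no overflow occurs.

Answer: 10

Derivation:
1. dequeue(): empty, no-op, size=0
2. dequeue(): empty, no-op, size=0
3. enqueue(1): size=1
4. dequeue(): size=0
5. enqueue(42): size=1
6. dequeue(): size=0
7. enqueue(17): size=1
8. enqueue(48): size=2
9. enqueue(62): size=3
10. enqueue(79): size=3=cap → OVERFLOW (fail)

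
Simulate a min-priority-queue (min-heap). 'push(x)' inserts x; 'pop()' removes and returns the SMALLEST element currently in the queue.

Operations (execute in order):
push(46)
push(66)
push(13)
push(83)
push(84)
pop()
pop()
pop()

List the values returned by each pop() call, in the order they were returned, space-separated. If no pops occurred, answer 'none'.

Answer: 13 46 66

Derivation:
push(46): heap contents = [46]
push(66): heap contents = [46, 66]
push(13): heap contents = [13, 46, 66]
push(83): heap contents = [13, 46, 66, 83]
push(84): heap contents = [13, 46, 66, 83, 84]
pop() → 13: heap contents = [46, 66, 83, 84]
pop() → 46: heap contents = [66, 83, 84]
pop() → 66: heap contents = [83, 84]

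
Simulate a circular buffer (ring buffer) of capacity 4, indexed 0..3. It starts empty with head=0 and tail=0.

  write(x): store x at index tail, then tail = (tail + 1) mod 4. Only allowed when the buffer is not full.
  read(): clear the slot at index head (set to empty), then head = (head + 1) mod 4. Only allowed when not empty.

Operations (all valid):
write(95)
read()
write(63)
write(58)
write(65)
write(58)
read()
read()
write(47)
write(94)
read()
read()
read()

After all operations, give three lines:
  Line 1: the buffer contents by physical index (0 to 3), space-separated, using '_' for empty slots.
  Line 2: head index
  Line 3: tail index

Answer: _ _ 94 _
2
3

Derivation:
write(95): buf=[95 _ _ _], head=0, tail=1, size=1
read(): buf=[_ _ _ _], head=1, tail=1, size=0
write(63): buf=[_ 63 _ _], head=1, tail=2, size=1
write(58): buf=[_ 63 58 _], head=1, tail=3, size=2
write(65): buf=[_ 63 58 65], head=1, tail=0, size=3
write(58): buf=[58 63 58 65], head=1, tail=1, size=4
read(): buf=[58 _ 58 65], head=2, tail=1, size=3
read(): buf=[58 _ _ 65], head=3, tail=1, size=2
write(47): buf=[58 47 _ 65], head=3, tail=2, size=3
write(94): buf=[58 47 94 65], head=3, tail=3, size=4
read(): buf=[58 47 94 _], head=0, tail=3, size=3
read(): buf=[_ 47 94 _], head=1, tail=3, size=2
read(): buf=[_ _ 94 _], head=2, tail=3, size=1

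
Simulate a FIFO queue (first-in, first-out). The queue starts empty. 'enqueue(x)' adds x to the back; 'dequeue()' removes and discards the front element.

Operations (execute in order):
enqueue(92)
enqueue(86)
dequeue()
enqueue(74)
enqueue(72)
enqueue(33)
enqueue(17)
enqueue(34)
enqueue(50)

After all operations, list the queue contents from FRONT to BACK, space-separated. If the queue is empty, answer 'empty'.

enqueue(92): [92]
enqueue(86): [92, 86]
dequeue(): [86]
enqueue(74): [86, 74]
enqueue(72): [86, 74, 72]
enqueue(33): [86, 74, 72, 33]
enqueue(17): [86, 74, 72, 33, 17]
enqueue(34): [86, 74, 72, 33, 17, 34]
enqueue(50): [86, 74, 72, 33, 17, 34, 50]

Answer: 86 74 72 33 17 34 50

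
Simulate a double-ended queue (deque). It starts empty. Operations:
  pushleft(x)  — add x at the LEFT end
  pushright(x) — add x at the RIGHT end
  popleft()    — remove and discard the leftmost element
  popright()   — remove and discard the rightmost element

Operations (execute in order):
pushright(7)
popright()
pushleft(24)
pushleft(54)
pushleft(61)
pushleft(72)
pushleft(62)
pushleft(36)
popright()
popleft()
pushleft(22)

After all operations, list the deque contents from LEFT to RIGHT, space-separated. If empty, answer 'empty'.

Answer: 22 62 72 61 54

Derivation:
pushright(7): [7]
popright(): []
pushleft(24): [24]
pushleft(54): [54, 24]
pushleft(61): [61, 54, 24]
pushleft(72): [72, 61, 54, 24]
pushleft(62): [62, 72, 61, 54, 24]
pushleft(36): [36, 62, 72, 61, 54, 24]
popright(): [36, 62, 72, 61, 54]
popleft(): [62, 72, 61, 54]
pushleft(22): [22, 62, 72, 61, 54]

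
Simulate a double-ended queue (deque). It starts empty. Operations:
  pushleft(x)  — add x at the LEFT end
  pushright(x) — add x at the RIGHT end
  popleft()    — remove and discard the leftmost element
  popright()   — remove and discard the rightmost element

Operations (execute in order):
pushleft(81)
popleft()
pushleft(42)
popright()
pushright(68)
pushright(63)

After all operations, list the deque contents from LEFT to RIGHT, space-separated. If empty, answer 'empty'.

Answer: 68 63

Derivation:
pushleft(81): [81]
popleft(): []
pushleft(42): [42]
popright(): []
pushright(68): [68]
pushright(63): [68, 63]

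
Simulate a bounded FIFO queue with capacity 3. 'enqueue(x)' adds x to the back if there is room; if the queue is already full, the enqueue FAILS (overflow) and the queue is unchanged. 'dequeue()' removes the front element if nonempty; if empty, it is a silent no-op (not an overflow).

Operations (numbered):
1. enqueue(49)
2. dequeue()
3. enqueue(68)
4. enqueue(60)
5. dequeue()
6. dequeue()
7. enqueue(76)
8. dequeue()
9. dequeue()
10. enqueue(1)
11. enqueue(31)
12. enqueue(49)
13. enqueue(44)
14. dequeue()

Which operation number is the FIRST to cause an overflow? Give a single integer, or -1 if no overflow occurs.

1. enqueue(49): size=1
2. dequeue(): size=0
3. enqueue(68): size=1
4. enqueue(60): size=2
5. dequeue(): size=1
6. dequeue(): size=0
7. enqueue(76): size=1
8. dequeue(): size=0
9. dequeue(): empty, no-op, size=0
10. enqueue(1): size=1
11. enqueue(31): size=2
12. enqueue(49): size=3
13. enqueue(44): size=3=cap → OVERFLOW (fail)
14. dequeue(): size=2

Answer: 13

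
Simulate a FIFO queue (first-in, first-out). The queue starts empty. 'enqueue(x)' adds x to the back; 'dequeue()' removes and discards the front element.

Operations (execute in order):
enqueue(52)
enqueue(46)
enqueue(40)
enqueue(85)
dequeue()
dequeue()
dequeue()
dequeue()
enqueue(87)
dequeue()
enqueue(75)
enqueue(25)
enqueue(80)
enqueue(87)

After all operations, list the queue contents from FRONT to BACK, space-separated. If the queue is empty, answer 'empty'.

Answer: 75 25 80 87

Derivation:
enqueue(52): [52]
enqueue(46): [52, 46]
enqueue(40): [52, 46, 40]
enqueue(85): [52, 46, 40, 85]
dequeue(): [46, 40, 85]
dequeue(): [40, 85]
dequeue(): [85]
dequeue(): []
enqueue(87): [87]
dequeue(): []
enqueue(75): [75]
enqueue(25): [75, 25]
enqueue(80): [75, 25, 80]
enqueue(87): [75, 25, 80, 87]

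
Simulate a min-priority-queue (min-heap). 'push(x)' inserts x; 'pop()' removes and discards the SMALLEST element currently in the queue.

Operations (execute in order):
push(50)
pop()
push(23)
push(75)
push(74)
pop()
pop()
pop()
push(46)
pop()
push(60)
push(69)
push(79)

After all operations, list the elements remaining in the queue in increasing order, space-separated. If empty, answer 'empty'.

push(50): heap contents = [50]
pop() → 50: heap contents = []
push(23): heap contents = [23]
push(75): heap contents = [23, 75]
push(74): heap contents = [23, 74, 75]
pop() → 23: heap contents = [74, 75]
pop() → 74: heap contents = [75]
pop() → 75: heap contents = []
push(46): heap contents = [46]
pop() → 46: heap contents = []
push(60): heap contents = [60]
push(69): heap contents = [60, 69]
push(79): heap contents = [60, 69, 79]

Answer: 60 69 79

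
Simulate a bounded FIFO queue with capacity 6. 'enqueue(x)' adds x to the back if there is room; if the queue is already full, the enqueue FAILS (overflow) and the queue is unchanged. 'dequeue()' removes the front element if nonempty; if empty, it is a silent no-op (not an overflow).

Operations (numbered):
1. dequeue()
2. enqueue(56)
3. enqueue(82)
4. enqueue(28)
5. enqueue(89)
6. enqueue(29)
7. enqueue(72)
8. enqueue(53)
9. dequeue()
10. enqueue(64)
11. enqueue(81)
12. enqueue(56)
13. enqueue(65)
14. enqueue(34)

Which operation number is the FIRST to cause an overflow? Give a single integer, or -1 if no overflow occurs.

1. dequeue(): empty, no-op, size=0
2. enqueue(56): size=1
3. enqueue(82): size=2
4. enqueue(28): size=3
5. enqueue(89): size=4
6. enqueue(29): size=5
7. enqueue(72): size=6
8. enqueue(53): size=6=cap → OVERFLOW (fail)
9. dequeue(): size=5
10. enqueue(64): size=6
11. enqueue(81): size=6=cap → OVERFLOW (fail)
12. enqueue(56): size=6=cap → OVERFLOW (fail)
13. enqueue(65): size=6=cap → OVERFLOW (fail)
14. enqueue(34): size=6=cap → OVERFLOW (fail)

Answer: 8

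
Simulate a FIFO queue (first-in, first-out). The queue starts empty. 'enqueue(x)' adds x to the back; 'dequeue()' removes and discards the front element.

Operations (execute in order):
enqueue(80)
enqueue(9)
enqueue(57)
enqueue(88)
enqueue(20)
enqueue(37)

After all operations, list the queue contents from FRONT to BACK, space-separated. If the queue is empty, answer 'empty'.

enqueue(80): [80]
enqueue(9): [80, 9]
enqueue(57): [80, 9, 57]
enqueue(88): [80, 9, 57, 88]
enqueue(20): [80, 9, 57, 88, 20]
enqueue(37): [80, 9, 57, 88, 20, 37]

Answer: 80 9 57 88 20 37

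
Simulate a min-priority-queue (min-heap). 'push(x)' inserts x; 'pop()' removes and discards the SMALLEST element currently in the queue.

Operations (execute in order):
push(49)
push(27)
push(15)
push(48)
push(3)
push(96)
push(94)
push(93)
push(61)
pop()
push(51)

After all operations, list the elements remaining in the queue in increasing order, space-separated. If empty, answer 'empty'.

Answer: 15 27 48 49 51 61 93 94 96

Derivation:
push(49): heap contents = [49]
push(27): heap contents = [27, 49]
push(15): heap contents = [15, 27, 49]
push(48): heap contents = [15, 27, 48, 49]
push(3): heap contents = [3, 15, 27, 48, 49]
push(96): heap contents = [3, 15, 27, 48, 49, 96]
push(94): heap contents = [3, 15, 27, 48, 49, 94, 96]
push(93): heap contents = [3, 15, 27, 48, 49, 93, 94, 96]
push(61): heap contents = [3, 15, 27, 48, 49, 61, 93, 94, 96]
pop() → 3: heap contents = [15, 27, 48, 49, 61, 93, 94, 96]
push(51): heap contents = [15, 27, 48, 49, 51, 61, 93, 94, 96]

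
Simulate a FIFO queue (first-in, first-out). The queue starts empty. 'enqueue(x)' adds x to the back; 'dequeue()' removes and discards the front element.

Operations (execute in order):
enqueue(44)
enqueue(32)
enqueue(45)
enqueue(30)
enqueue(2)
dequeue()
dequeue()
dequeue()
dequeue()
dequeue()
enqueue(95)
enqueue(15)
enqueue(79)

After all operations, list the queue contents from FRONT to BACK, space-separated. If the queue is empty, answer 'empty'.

enqueue(44): [44]
enqueue(32): [44, 32]
enqueue(45): [44, 32, 45]
enqueue(30): [44, 32, 45, 30]
enqueue(2): [44, 32, 45, 30, 2]
dequeue(): [32, 45, 30, 2]
dequeue(): [45, 30, 2]
dequeue(): [30, 2]
dequeue(): [2]
dequeue(): []
enqueue(95): [95]
enqueue(15): [95, 15]
enqueue(79): [95, 15, 79]

Answer: 95 15 79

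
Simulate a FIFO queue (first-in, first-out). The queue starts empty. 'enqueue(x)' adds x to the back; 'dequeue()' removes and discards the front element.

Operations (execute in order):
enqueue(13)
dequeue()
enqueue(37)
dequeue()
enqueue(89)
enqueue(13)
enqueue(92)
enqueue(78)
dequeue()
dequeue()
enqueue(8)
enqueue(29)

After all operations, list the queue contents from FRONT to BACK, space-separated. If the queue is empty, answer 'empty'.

Answer: 92 78 8 29

Derivation:
enqueue(13): [13]
dequeue(): []
enqueue(37): [37]
dequeue(): []
enqueue(89): [89]
enqueue(13): [89, 13]
enqueue(92): [89, 13, 92]
enqueue(78): [89, 13, 92, 78]
dequeue(): [13, 92, 78]
dequeue(): [92, 78]
enqueue(8): [92, 78, 8]
enqueue(29): [92, 78, 8, 29]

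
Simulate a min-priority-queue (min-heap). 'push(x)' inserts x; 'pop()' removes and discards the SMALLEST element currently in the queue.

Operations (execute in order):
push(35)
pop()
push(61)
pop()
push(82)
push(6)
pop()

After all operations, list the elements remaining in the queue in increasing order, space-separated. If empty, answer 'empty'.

Answer: 82

Derivation:
push(35): heap contents = [35]
pop() → 35: heap contents = []
push(61): heap contents = [61]
pop() → 61: heap contents = []
push(82): heap contents = [82]
push(6): heap contents = [6, 82]
pop() → 6: heap contents = [82]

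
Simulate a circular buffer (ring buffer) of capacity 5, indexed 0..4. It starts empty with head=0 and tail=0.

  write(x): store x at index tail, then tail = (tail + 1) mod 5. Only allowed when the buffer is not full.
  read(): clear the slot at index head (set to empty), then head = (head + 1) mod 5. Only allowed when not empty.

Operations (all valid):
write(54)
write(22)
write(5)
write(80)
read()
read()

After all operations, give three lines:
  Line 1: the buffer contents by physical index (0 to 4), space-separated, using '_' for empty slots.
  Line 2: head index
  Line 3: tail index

Answer: _ _ 5 80 _
2
4

Derivation:
write(54): buf=[54 _ _ _ _], head=0, tail=1, size=1
write(22): buf=[54 22 _ _ _], head=0, tail=2, size=2
write(5): buf=[54 22 5 _ _], head=0, tail=3, size=3
write(80): buf=[54 22 5 80 _], head=0, tail=4, size=4
read(): buf=[_ 22 5 80 _], head=1, tail=4, size=3
read(): buf=[_ _ 5 80 _], head=2, tail=4, size=2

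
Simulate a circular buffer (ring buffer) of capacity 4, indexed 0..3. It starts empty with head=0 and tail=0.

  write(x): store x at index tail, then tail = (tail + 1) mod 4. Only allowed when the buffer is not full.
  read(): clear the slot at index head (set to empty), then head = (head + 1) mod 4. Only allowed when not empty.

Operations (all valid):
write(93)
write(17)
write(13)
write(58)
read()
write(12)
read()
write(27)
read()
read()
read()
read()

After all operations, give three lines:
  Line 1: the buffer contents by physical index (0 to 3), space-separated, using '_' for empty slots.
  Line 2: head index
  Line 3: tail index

Answer: _ _ _ _
2
2

Derivation:
write(93): buf=[93 _ _ _], head=0, tail=1, size=1
write(17): buf=[93 17 _ _], head=0, tail=2, size=2
write(13): buf=[93 17 13 _], head=0, tail=3, size=3
write(58): buf=[93 17 13 58], head=0, tail=0, size=4
read(): buf=[_ 17 13 58], head=1, tail=0, size=3
write(12): buf=[12 17 13 58], head=1, tail=1, size=4
read(): buf=[12 _ 13 58], head=2, tail=1, size=3
write(27): buf=[12 27 13 58], head=2, tail=2, size=4
read(): buf=[12 27 _ 58], head=3, tail=2, size=3
read(): buf=[12 27 _ _], head=0, tail=2, size=2
read(): buf=[_ 27 _ _], head=1, tail=2, size=1
read(): buf=[_ _ _ _], head=2, tail=2, size=0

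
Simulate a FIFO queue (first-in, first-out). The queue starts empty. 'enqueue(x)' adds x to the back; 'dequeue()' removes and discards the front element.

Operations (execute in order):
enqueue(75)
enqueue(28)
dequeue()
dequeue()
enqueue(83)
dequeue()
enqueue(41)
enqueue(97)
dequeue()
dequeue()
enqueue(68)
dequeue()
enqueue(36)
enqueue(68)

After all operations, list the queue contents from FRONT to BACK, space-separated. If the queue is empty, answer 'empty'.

enqueue(75): [75]
enqueue(28): [75, 28]
dequeue(): [28]
dequeue(): []
enqueue(83): [83]
dequeue(): []
enqueue(41): [41]
enqueue(97): [41, 97]
dequeue(): [97]
dequeue(): []
enqueue(68): [68]
dequeue(): []
enqueue(36): [36]
enqueue(68): [36, 68]

Answer: 36 68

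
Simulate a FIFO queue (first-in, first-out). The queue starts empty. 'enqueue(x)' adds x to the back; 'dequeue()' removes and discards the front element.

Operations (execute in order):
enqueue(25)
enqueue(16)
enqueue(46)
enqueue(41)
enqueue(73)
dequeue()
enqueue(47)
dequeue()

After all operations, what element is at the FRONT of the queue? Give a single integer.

enqueue(25): queue = [25]
enqueue(16): queue = [25, 16]
enqueue(46): queue = [25, 16, 46]
enqueue(41): queue = [25, 16, 46, 41]
enqueue(73): queue = [25, 16, 46, 41, 73]
dequeue(): queue = [16, 46, 41, 73]
enqueue(47): queue = [16, 46, 41, 73, 47]
dequeue(): queue = [46, 41, 73, 47]

Answer: 46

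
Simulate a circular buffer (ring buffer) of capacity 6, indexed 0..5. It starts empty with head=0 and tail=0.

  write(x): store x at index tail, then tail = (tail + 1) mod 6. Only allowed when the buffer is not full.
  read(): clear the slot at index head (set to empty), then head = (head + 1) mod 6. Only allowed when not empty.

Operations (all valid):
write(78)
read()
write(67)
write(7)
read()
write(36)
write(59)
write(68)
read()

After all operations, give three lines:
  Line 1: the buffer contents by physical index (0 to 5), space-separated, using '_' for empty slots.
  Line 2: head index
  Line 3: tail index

Answer: _ _ _ 36 59 68
3
0

Derivation:
write(78): buf=[78 _ _ _ _ _], head=0, tail=1, size=1
read(): buf=[_ _ _ _ _ _], head=1, tail=1, size=0
write(67): buf=[_ 67 _ _ _ _], head=1, tail=2, size=1
write(7): buf=[_ 67 7 _ _ _], head=1, tail=3, size=2
read(): buf=[_ _ 7 _ _ _], head=2, tail=3, size=1
write(36): buf=[_ _ 7 36 _ _], head=2, tail=4, size=2
write(59): buf=[_ _ 7 36 59 _], head=2, tail=5, size=3
write(68): buf=[_ _ 7 36 59 68], head=2, tail=0, size=4
read(): buf=[_ _ _ 36 59 68], head=3, tail=0, size=3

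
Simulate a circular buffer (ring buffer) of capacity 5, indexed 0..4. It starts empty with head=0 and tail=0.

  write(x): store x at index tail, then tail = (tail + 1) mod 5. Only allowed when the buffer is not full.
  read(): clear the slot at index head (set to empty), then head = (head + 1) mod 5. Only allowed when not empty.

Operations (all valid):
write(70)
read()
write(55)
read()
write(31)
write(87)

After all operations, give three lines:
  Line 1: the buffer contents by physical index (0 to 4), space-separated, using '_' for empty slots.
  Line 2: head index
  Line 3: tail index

write(70): buf=[70 _ _ _ _], head=0, tail=1, size=1
read(): buf=[_ _ _ _ _], head=1, tail=1, size=0
write(55): buf=[_ 55 _ _ _], head=1, tail=2, size=1
read(): buf=[_ _ _ _ _], head=2, tail=2, size=0
write(31): buf=[_ _ 31 _ _], head=2, tail=3, size=1
write(87): buf=[_ _ 31 87 _], head=2, tail=4, size=2

Answer: _ _ 31 87 _
2
4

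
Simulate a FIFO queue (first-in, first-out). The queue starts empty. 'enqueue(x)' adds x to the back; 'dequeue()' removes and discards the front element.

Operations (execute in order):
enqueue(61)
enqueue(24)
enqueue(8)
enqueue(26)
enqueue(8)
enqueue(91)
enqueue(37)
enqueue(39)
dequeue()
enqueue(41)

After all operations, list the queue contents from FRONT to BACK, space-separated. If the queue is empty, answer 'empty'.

Answer: 24 8 26 8 91 37 39 41

Derivation:
enqueue(61): [61]
enqueue(24): [61, 24]
enqueue(8): [61, 24, 8]
enqueue(26): [61, 24, 8, 26]
enqueue(8): [61, 24, 8, 26, 8]
enqueue(91): [61, 24, 8, 26, 8, 91]
enqueue(37): [61, 24, 8, 26, 8, 91, 37]
enqueue(39): [61, 24, 8, 26, 8, 91, 37, 39]
dequeue(): [24, 8, 26, 8, 91, 37, 39]
enqueue(41): [24, 8, 26, 8, 91, 37, 39, 41]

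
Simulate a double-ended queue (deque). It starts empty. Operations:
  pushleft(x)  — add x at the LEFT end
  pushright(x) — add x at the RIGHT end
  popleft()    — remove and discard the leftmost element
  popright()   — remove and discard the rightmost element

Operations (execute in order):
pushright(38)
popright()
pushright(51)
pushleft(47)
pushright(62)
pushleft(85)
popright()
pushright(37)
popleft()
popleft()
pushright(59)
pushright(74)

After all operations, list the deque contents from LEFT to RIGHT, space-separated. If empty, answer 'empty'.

Answer: 51 37 59 74

Derivation:
pushright(38): [38]
popright(): []
pushright(51): [51]
pushleft(47): [47, 51]
pushright(62): [47, 51, 62]
pushleft(85): [85, 47, 51, 62]
popright(): [85, 47, 51]
pushright(37): [85, 47, 51, 37]
popleft(): [47, 51, 37]
popleft(): [51, 37]
pushright(59): [51, 37, 59]
pushright(74): [51, 37, 59, 74]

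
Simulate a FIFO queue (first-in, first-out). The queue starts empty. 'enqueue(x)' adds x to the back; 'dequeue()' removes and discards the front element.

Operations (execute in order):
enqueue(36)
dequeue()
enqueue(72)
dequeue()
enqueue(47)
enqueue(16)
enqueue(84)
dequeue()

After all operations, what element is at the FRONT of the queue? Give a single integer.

Answer: 16

Derivation:
enqueue(36): queue = [36]
dequeue(): queue = []
enqueue(72): queue = [72]
dequeue(): queue = []
enqueue(47): queue = [47]
enqueue(16): queue = [47, 16]
enqueue(84): queue = [47, 16, 84]
dequeue(): queue = [16, 84]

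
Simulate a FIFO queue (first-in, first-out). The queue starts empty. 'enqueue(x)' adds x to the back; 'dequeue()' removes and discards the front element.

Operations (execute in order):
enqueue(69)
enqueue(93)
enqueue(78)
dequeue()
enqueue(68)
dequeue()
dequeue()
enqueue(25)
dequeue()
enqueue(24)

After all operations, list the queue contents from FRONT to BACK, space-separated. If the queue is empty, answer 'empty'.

Answer: 25 24

Derivation:
enqueue(69): [69]
enqueue(93): [69, 93]
enqueue(78): [69, 93, 78]
dequeue(): [93, 78]
enqueue(68): [93, 78, 68]
dequeue(): [78, 68]
dequeue(): [68]
enqueue(25): [68, 25]
dequeue(): [25]
enqueue(24): [25, 24]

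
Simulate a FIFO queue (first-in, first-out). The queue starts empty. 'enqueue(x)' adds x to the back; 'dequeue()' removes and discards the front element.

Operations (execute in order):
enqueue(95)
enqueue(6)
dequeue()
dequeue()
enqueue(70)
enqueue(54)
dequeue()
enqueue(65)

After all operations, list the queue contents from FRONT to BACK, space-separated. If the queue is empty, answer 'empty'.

Answer: 54 65

Derivation:
enqueue(95): [95]
enqueue(6): [95, 6]
dequeue(): [6]
dequeue(): []
enqueue(70): [70]
enqueue(54): [70, 54]
dequeue(): [54]
enqueue(65): [54, 65]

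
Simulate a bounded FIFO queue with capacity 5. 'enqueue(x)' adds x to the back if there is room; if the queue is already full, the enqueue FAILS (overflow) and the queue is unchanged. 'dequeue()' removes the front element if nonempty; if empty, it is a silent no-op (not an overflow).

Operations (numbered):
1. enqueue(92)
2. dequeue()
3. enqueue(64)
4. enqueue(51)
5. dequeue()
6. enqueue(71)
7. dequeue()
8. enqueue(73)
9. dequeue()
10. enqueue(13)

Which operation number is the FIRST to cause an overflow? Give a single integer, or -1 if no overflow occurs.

1. enqueue(92): size=1
2. dequeue(): size=0
3. enqueue(64): size=1
4. enqueue(51): size=2
5. dequeue(): size=1
6. enqueue(71): size=2
7. dequeue(): size=1
8. enqueue(73): size=2
9. dequeue(): size=1
10. enqueue(13): size=2

Answer: -1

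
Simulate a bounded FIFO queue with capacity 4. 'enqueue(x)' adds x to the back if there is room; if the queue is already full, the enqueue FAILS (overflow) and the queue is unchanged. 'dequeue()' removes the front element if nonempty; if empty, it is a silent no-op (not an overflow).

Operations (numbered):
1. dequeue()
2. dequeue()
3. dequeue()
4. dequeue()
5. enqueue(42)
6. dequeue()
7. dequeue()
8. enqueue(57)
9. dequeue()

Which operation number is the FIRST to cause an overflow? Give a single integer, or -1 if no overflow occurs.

1. dequeue(): empty, no-op, size=0
2. dequeue(): empty, no-op, size=0
3. dequeue(): empty, no-op, size=0
4. dequeue(): empty, no-op, size=0
5. enqueue(42): size=1
6. dequeue(): size=0
7. dequeue(): empty, no-op, size=0
8. enqueue(57): size=1
9. dequeue(): size=0

Answer: -1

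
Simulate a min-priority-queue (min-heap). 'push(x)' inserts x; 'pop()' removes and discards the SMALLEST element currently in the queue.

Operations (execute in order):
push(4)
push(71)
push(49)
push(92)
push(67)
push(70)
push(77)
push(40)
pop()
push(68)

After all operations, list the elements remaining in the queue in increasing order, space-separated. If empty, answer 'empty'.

Answer: 40 49 67 68 70 71 77 92

Derivation:
push(4): heap contents = [4]
push(71): heap contents = [4, 71]
push(49): heap contents = [4, 49, 71]
push(92): heap contents = [4, 49, 71, 92]
push(67): heap contents = [4, 49, 67, 71, 92]
push(70): heap contents = [4, 49, 67, 70, 71, 92]
push(77): heap contents = [4, 49, 67, 70, 71, 77, 92]
push(40): heap contents = [4, 40, 49, 67, 70, 71, 77, 92]
pop() → 4: heap contents = [40, 49, 67, 70, 71, 77, 92]
push(68): heap contents = [40, 49, 67, 68, 70, 71, 77, 92]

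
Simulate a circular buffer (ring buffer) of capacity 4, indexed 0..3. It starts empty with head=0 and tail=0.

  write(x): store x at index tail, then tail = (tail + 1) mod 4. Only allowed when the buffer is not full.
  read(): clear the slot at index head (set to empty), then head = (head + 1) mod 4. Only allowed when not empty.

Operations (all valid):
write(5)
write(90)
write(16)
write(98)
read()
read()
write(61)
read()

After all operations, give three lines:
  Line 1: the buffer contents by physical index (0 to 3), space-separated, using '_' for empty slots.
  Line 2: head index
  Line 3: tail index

Answer: 61 _ _ 98
3
1

Derivation:
write(5): buf=[5 _ _ _], head=0, tail=1, size=1
write(90): buf=[5 90 _ _], head=0, tail=2, size=2
write(16): buf=[5 90 16 _], head=0, tail=3, size=3
write(98): buf=[5 90 16 98], head=0, tail=0, size=4
read(): buf=[_ 90 16 98], head=1, tail=0, size=3
read(): buf=[_ _ 16 98], head=2, tail=0, size=2
write(61): buf=[61 _ 16 98], head=2, tail=1, size=3
read(): buf=[61 _ _ 98], head=3, tail=1, size=2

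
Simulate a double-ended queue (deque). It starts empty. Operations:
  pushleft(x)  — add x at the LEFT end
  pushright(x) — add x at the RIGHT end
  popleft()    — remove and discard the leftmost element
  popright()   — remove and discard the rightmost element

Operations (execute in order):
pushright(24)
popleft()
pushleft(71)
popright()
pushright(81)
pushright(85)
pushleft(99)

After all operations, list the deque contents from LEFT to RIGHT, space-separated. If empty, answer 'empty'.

Answer: 99 81 85

Derivation:
pushright(24): [24]
popleft(): []
pushleft(71): [71]
popright(): []
pushright(81): [81]
pushright(85): [81, 85]
pushleft(99): [99, 81, 85]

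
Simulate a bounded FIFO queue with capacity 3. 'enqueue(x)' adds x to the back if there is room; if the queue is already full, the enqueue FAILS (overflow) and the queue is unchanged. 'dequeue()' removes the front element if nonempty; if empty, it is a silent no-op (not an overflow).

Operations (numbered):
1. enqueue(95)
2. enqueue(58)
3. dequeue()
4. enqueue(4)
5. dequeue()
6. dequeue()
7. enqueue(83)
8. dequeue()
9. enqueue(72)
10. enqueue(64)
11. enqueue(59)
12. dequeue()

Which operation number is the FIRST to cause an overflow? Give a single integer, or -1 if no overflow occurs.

Answer: -1

Derivation:
1. enqueue(95): size=1
2. enqueue(58): size=2
3. dequeue(): size=1
4. enqueue(4): size=2
5. dequeue(): size=1
6. dequeue(): size=0
7. enqueue(83): size=1
8. dequeue(): size=0
9. enqueue(72): size=1
10. enqueue(64): size=2
11. enqueue(59): size=3
12. dequeue(): size=2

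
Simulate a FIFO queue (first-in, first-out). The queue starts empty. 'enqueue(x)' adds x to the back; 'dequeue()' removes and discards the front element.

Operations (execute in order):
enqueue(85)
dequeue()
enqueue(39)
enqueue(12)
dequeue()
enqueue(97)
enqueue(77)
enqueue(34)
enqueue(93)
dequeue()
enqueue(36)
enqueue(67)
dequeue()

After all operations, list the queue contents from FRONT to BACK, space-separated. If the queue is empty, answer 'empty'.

enqueue(85): [85]
dequeue(): []
enqueue(39): [39]
enqueue(12): [39, 12]
dequeue(): [12]
enqueue(97): [12, 97]
enqueue(77): [12, 97, 77]
enqueue(34): [12, 97, 77, 34]
enqueue(93): [12, 97, 77, 34, 93]
dequeue(): [97, 77, 34, 93]
enqueue(36): [97, 77, 34, 93, 36]
enqueue(67): [97, 77, 34, 93, 36, 67]
dequeue(): [77, 34, 93, 36, 67]

Answer: 77 34 93 36 67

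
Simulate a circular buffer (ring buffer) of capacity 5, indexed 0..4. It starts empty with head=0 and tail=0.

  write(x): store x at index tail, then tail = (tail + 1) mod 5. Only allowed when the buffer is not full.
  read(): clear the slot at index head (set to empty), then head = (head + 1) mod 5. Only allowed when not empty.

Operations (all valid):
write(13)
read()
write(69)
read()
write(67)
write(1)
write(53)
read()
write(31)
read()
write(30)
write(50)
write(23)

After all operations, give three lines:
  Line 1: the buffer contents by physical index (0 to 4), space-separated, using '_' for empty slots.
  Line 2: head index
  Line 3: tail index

Answer: 31 30 50 23 53
4
4

Derivation:
write(13): buf=[13 _ _ _ _], head=0, tail=1, size=1
read(): buf=[_ _ _ _ _], head=1, tail=1, size=0
write(69): buf=[_ 69 _ _ _], head=1, tail=2, size=1
read(): buf=[_ _ _ _ _], head=2, tail=2, size=0
write(67): buf=[_ _ 67 _ _], head=2, tail=3, size=1
write(1): buf=[_ _ 67 1 _], head=2, tail=4, size=2
write(53): buf=[_ _ 67 1 53], head=2, tail=0, size=3
read(): buf=[_ _ _ 1 53], head=3, tail=0, size=2
write(31): buf=[31 _ _ 1 53], head=3, tail=1, size=3
read(): buf=[31 _ _ _ 53], head=4, tail=1, size=2
write(30): buf=[31 30 _ _ 53], head=4, tail=2, size=3
write(50): buf=[31 30 50 _ 53], head=4, tail=3, size=4
write(23): buf=[31 30 50 23 53], head=4, tail=4, size=5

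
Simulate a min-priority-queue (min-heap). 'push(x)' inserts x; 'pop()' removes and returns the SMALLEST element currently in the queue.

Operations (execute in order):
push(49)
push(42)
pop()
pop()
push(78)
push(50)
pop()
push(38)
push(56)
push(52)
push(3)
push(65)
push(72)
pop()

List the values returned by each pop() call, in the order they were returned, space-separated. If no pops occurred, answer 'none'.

Answer: 42 49 50 3

Derivation:
push(49): heap contents = [49]
push(42): heap contents = [42, 49]
pop() → 42: heap contents = [49]
pop() → 49: heap contents = []
push(78): heap contents = [78]
push(50): heap contents = [50, 78]
pop() → 50: heap contents = [78]
push(38): heap contents = [38, 78]
push(56): heap contents = [38, 56, 78]
push(52): heap contents = [38, 52, 56, 78]
push(3): heap contents = [3, 38, 52, 56, 78]
push(65): heap contents = [3, 38, 52, 56, 65, 78]
push(72): heap contents = [3, 38, 52, 56, 65, 72, 78]
pop() → 3: heap contents = [38, 52, 56, 65, 72, 78]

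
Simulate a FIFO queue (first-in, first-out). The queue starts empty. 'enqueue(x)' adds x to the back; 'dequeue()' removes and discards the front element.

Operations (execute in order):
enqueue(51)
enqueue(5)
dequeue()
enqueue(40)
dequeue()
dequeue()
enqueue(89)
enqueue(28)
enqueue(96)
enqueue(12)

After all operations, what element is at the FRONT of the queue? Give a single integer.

Answer: 89

Derivation:
enqueue(51): queue = [51]
enqueue(5): queue = [51, 5]
dequeue(): queue = [5]
enqueue(40): queue = [5, 40]
dequeue(): queue = [40]
dequeue(): queue = []
enqueue(89): queue = [89]
enqueue(28): queue = [89, 28]
enqueue(96): queue = [89, 28, 96]
enqueue(12): queue = [89, 28, 96, 12]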